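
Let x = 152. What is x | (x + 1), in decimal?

x = 10011000 = 152
x + 1 = 10011001
OR    = 10011001 = 153
(x | (x + 1) sets the lowest cleared bit.)

153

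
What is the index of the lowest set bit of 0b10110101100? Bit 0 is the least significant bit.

0b10110101100 = 10110101100
Trailing zeros: 2, so the lowest set bit is bit 2 (value 4).

2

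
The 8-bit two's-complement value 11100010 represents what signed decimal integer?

-30

pattern = 11100010 (MSB is 1 ⇒ negative)
Invert: 00011101, add 1 → 00011110 = 30, so the value is -30.
(Equivalently: 226 - 2^8 = 226 - 256 = -30.)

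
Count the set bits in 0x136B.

0x136B = 1001101101011
Count the 1s: 1 + 1 + 1 + 1 + 1 + 1 + 1 + 1 = 8

8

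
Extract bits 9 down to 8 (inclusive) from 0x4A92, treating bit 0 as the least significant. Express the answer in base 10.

2

v = 100101010010010
Shift right by 8: 1001010
Mask low 2 bits: 10 = 2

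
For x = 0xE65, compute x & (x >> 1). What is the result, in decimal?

1568

x = 111001100101 = 3685
x>>1 = 011100110010
AND  = 011000100000 = 1568
(x & (x >> 1) has a 1 wherever x has two consecutive 1 bits.)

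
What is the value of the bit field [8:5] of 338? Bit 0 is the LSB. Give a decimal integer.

10

v = 000101010010
Shift right by 5: 0001010
Mask low 4 bits: 1010 = 10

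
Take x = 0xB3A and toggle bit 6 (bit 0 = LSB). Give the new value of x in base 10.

2938

x = 00101100111010
bit 6 is currently 0; toggle it via x ^ (1 << 6) = x ^ 64
→ 00101101111010 = 2938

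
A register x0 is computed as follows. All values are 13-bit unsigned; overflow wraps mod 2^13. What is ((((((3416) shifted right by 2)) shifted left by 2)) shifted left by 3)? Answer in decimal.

3416 = 0110101011000
→ shifted right by 2 → 0001101010110 = 854
→ shifted left by 2 (mod 2^13) → 0110101011000 = 3416
→ shifted left by 3 (mod 2^13) → 0101011000000 = 2752

2752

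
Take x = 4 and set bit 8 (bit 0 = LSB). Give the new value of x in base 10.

260

x = 000000100
bit 8 is currently 0; set it via x | (1 << 8) = x | 256
→ 100000100 = 260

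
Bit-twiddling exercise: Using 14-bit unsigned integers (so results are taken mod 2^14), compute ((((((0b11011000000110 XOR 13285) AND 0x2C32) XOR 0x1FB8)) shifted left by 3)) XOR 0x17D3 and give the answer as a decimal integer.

0b11011000000110 = 11011000000110
13285 = 11001111100101
→ XOR → 00010111100011 = 1507
0x2C32 = 10110000110010
→ AND → 00010000100010 = 1058
0x1FB8 = 01111110111000
→ XOR → 01101110011010 = 7066
→ shifted left by 3 (mod 2^14) → 01110011010000 = 7376
0x17D3 = 01011111010011
→ XOR → 00101100000011 = 2819

2819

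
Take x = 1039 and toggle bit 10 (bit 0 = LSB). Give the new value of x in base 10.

x = 0010000001111
bit 10 is currently 1; toggle it via x ^ (1 << 10) = x ^ 1024
→ 0000000001111 = 15

15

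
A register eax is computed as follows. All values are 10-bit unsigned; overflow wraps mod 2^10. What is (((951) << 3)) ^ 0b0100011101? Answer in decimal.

951 = 1110110111
→ << 3 (mod 2^10) → 0110111000 = 440
0b0100011101 = 0100011101
→ ^ → 0010100101 = 165

165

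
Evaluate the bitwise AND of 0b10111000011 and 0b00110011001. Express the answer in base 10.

a = 10111000011
b = 00110011001
AND → 00110000001 = 385

385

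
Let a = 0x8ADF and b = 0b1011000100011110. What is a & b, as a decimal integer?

32798

0x8ADF = 1000101011011111
b = 1011000100011110
AND → 1000000000011110 = 32798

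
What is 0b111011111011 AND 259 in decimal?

a = 111011111011
259 = 000100000011
AND → 000000000011 = 3

3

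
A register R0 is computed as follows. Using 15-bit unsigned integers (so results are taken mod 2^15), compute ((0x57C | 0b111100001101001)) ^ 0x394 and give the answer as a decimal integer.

32489

0x57C = 000010101111100
0b111100001101001 = 111100001101001
→ | → 111110101111101 = 32125
0x394 = 000001110010100
→ ^ → 111111011101001 = 32489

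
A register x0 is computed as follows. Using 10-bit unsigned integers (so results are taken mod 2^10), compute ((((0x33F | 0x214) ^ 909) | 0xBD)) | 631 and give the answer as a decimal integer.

0x33F = 1100111111
0x214 = 1000010100
→ | → 1100111111 = 831
909 = 1110001101
→ ^ → 0010110010 = 178
0xBD = 0010111101
→ | → 0010111111 = 191
631 = 1001110111
→ | → 1011111111 = 767

767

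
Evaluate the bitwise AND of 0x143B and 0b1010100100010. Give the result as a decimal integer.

5154

0x143B = 1010000111011
b = 1010100100010
AND → 1010000100010 = 5154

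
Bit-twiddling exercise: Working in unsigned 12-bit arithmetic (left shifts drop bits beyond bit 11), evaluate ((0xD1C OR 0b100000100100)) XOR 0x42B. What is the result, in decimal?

2327

0xD1C = 110100011100
0b100000100100 = 100000100100
→ OR → 110100111100 = 3388
0x42B = 010000101011
→ XOR → 100100010111 = 2327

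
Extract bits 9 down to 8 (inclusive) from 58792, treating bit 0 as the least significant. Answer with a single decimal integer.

1

v = 1110010110101000
Shift right by 8: 11100101
Mask low 2 bits: 01 = 1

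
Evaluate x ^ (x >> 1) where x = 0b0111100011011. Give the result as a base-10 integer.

2198

x = 111100011011 = 3867
x>>1 = 011110001101
XOR  = 100010010110 = 2198
(x ^ (x >> 1) gives the standard binary-reflected Gray code of x.)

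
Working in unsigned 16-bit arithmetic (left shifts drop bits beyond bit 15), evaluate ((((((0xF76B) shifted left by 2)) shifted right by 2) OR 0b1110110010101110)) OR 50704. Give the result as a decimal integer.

0xF76B = 1111011101101011
→ shifted left by 2 (mod 2^16) → 1101110110101100 = 56748
→ shifted right by 2 → 0011011101101011 = 14187
0b1110110010101110 = 1110110010101110
→ OR → 1111111111101111 = 65519
50704 = 1100011000010000
→ OR → 1111111111111111 = 65535

65535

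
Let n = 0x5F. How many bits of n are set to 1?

0x5F = 1011111
Count the 1s: 1 + 1 + 1 + 1 + 1 + 1 = 6

6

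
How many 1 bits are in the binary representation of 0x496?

5

0x496 = 10010010110
Count the 1s: 1 + 1 + 1 + 1 + 1 = 5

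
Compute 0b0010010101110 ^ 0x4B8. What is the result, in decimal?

22

a = 10010101110
0x4B8 = 10010111000
XOR → 00000010110 = 22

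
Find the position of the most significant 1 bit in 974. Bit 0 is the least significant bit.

9

974 = 1111001110
The topmost 1 is at position 9 (since 2^9 = 512 ≤ 974 < 1024).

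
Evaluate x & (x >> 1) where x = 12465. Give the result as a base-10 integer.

x = 11000010110001 = 12465
x>>1 = 01100001011000
AND  = 01000000010000 = 4112
(x & (x >> 1) has a 1 wherever x has two consecutive 1 bits.)

4112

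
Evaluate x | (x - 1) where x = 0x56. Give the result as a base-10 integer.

x = 1010110 = 86
x - 1 = 1010101
OR    = 1010111 = 87
(x | (x - 1) sets all bits below the lowest set bit.)

87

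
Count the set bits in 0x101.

0x101 = 100000001
Count the 1s: 1 + 1 = 2

2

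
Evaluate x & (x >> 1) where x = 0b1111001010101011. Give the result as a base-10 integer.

28673

x = 1111001010101011 = 62123
x>>1 = 0111100101010101
AND  = 0111000000000001 = 28673
(x & (x >> 1) has a 1 wherever x has two consecutive 1 bits.)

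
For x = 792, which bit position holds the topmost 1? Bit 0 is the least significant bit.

792 = 1100011000
The topmost 1 is at position 9 (since 2^9 = 512 ≤ 792 < 1024).

9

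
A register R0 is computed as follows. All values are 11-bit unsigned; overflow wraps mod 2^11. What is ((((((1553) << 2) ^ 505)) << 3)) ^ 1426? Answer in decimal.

122

1553 = 11000010001
→ << 2 (mod 2^11) → 00001000100 = 68
505 = 00111111001
→ ^ → 00110111101 = 445
→ << 3 (mod 2^11) → 10111101000 = 1512
1426 = 10110010010
→ ^ → 00001111010 = 122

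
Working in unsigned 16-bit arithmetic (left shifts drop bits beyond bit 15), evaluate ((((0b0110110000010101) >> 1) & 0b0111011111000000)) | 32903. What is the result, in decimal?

46727

0b0110110000010101 = 0110110000010101
→ >> 1 → 0011011000001010 = 13834
0b0111011111000000 = 0111011111000000
→ & → 0011011000000000 = 13824
32903 = 1000000010000111
→ | → 1011011010000111 = 46727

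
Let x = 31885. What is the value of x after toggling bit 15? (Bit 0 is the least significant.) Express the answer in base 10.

x = 0111110010001101
bit 15 is currently 0; toggle it via x ^ (1 << 15) = x ^ 32768
→ 1111110010001101 = 64653

64653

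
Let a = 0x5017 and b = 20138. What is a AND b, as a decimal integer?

0x5017 = 101000000010111
20138 = 100111010101010
AND → 100000000000010 = 16386

16386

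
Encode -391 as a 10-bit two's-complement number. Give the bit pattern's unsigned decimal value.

633

391 in 10 bits: 0110000111
Invert: 1001111000
Add 1:  1001111001 = 633
(Check: 2^10 - 391 = 1024 - 391 = 633.)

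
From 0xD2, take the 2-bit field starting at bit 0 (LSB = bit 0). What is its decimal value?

2

v = 11010010
Shift right by 0: 11010010
Mask low 2 bits: 10 = 2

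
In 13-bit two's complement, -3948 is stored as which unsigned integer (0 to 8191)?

4244

3948 in 13 bits: 0111101101100
Invert: 1000010010011
Add 1:  1000010010100 = 4244
(Check: 2^13 - 3948 = 8192 - 3948 = 4244.)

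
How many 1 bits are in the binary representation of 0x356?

0x356 = 1101010110
Count the 1s: 1 + 1 + 1 + 1 + 1 + 1 = 6

6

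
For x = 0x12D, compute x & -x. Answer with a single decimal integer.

x = 100101101 = 301
-x (two's complement) = …011010011
AND   = 000000001 = 1
(x & -x isolates the lowest set bit of x.)

1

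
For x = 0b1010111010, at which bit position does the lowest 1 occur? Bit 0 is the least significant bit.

0b1010111010 = 1010111010
Trailing zeros: 1, so the lowest set bit is bit 1 (value 2).

1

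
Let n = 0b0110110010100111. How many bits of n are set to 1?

9

n = 110110010100111
Count the 1s: 1 + 1 + 1 + 1 + 1 + 1 + 1 + 1 + 1 = 9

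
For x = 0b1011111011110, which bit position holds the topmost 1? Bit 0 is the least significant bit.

12

0b1011111011110 = 1011111011110
The topmost 1 is at position 12 (since 2^12 = 4096 ≤ 6110 < 8192).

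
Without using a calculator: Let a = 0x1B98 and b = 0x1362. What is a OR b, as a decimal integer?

7162

0x1B98 = 1101110011000
0x1362 = 1001101100010
 OR → 1101111111010 = 7162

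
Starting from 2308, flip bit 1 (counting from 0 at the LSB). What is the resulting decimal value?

2310

x = 0100100000100
bit 1 is currently 0; toggle it via x ^ (1 << 1) = x ^ 2
→ 0100100000110 = 2310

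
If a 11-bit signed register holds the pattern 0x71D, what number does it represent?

-227

pattern = 11100011101 (MSB is 1 ⇒ negative)
Invert: 00011100010, add 1 → 00011100011 = 227, so the value is -227.
(Equivalently: 1821 - 2^11 = 1821 - 2048 = -227.)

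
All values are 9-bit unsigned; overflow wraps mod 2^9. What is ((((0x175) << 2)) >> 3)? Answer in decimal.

0x175 = 101110101
→ << 2 (mod 2^9) → 111010100 = 468
→ >> 3 → 000111010 = 58

58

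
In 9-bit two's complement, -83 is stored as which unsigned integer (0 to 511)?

429

83 in 9 bits: 001010011
Invert: 110101100
Add 1:  110101101 = 429
(Check: 2^9 - 83 = 512 - 83 = 429.)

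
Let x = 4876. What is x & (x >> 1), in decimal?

260

x = 1001100001100 = 4876
x>>1 = 0100110000110
AND  = 0000100000100 = 260
(x & (x >> 1) has a 1 wherever x has two consecutive 1 bits.)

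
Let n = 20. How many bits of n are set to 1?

2

20 = 10100
Count the 1s: 1 + 1 = 2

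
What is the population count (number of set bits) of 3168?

3168 = 110001100000
Count the 1s: 1 + 1 + 1 + 1 = 4

4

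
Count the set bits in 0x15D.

6

0x15D = 101011101
Count the 1s: 1 + 1 + 1 + 1 + 1 + 1 = 6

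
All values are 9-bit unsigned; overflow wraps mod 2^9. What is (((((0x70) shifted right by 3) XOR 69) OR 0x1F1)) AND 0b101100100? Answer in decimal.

0x70 = 001110000
→ shifted right by 3 → 000001110 = 14
69 = 001000101
→ XOR → 001001011 = 75
0x1F1 = 111110001
→ OR → 111111011 = 507
0b101100100 = 101100100
→ AND → 101100000 = 352

352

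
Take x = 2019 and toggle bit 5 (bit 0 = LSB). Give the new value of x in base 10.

1987

x = 011111100011
bit 5 is currently 1; toggle it via x ^ (1 << 5) = x ^ 32
→ 011111000011 = 1987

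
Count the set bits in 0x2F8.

6

0x2F8 = 1011111000
Count the 1s: 1 + 1 + 1 + 1 + 1 + 1 = 6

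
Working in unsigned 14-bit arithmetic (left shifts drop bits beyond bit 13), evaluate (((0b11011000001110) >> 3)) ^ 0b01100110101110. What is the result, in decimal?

8047

0b11011000001110 = 11011000001110
→ >> 3 → 00011011000001 = 1729
0b01100110101110 = 01100110101110
→ ^ → 01111101101111 = 8047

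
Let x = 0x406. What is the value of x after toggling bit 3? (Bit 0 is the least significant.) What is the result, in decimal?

x = 010000000110
bit 3 is currently 0; toggle it via x ^ (1 << 3) = x ^ 8
→ 010000001110 = 1038

1038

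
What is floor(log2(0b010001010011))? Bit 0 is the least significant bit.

0b010001010011 = 10001010011
The topmost 1 is at position 10 (since 2^10 = 1024 ≤ 1107 < 2048).

10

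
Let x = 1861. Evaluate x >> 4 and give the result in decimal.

116

1861 = 11101000101
shift right by 4 → 00001110100 = 116
(equivalently, floor(1861 / 16))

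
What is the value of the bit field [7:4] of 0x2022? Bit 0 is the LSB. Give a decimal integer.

2

v = 10000000100010
Shift right by 4: 1000000010
Mask low 4 bits: 0010 = 2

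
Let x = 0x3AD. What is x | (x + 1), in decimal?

x = 1110101101 = 941
x + 1 = 1110101110
OR    = 1110101111 = 943
(x | (x + 1) sets the lowest cleared bit.)

943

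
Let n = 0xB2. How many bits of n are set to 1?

0xB2 = 10110010
Count the 1s: 1 + 1 + 1 + 1 = 4

4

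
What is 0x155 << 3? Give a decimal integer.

0x155 = 000101010101
shift left by 3 → 101010101000 = 2728
(equivalently, 341 × 2^3 = 341 × 8)

2728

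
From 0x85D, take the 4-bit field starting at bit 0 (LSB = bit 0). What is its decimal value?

13

v = 100001011101
Shift right by 0: 100001011101
Mask low 4 bits: 1101 = 13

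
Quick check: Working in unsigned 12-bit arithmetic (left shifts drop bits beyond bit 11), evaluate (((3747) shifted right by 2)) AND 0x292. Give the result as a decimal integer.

3747 = 111010100011
→ shifted right by 2 → 001110101000 = 936
0x292 = 001010010010
→ AND → 001010000000 = 640

640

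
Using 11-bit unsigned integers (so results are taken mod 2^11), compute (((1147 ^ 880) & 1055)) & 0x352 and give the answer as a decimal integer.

1147 = 10001111011
880 = 01101110000
→ ^ → 11100001011 = 1803
1055 = 10000011111
→ & → 10000001011 = 1035
0x352 = 01101010010
→ & → 00000000010 = 2

2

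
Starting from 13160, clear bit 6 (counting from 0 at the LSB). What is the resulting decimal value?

x = 11001101101000
bit 6 is currently 1; clear it via x & ~(1 << 6) = x & ~64
→ 11001100101000 = 13096

13096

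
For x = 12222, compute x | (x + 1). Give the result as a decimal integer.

x = 10111110111110 = 12222
x + 1 = 10111110111111
OR    = 10111110111111 = 12223
(x | (x + 1) sets the lowest cleared bit.)

12223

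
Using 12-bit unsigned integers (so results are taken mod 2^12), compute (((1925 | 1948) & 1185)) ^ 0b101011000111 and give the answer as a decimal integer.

1925 = 011110000101
1948 = 011110011100
→ | → 011110011101 = 1949
1185 = 010010100001
→ & → 010010000001 = 1153
0b101011000111 = 101011000111
→ ^ → 111001000110 = 3654

3654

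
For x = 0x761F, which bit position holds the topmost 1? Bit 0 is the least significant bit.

0x761F = 111011000011111
The topmost 1 is at position 14 (since 2^14 = 16384 ≤ 30239 < 32768).

14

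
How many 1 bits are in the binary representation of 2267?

7

2267 = 100011011011
Count the 1s: 1 + 1 + 1 + 1 + 1 + 1 + 1 = 7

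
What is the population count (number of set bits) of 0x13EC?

8

0x13EC = 1001111101100
Count the 1s: 1 + 1 + 1 + 1 + 1 + 1 + 1 + 1 = 8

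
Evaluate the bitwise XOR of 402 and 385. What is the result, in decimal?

402 = 110010010
385 = 110000001
XOR → 000010011 = 19

19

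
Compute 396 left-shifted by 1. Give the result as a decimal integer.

396 = 0110001100
shift left by 1 → 1100011000 = 792
(equivalently, 396 × 2^1 = 396 × 2)

792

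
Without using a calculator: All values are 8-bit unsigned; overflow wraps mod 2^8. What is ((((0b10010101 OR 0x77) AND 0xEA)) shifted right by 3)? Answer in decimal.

0b10010101 = 10010101
0x77 = 01110111
→ OR → 11110111 = 247
0xEA = 11101010
→ AND → 11100010 = 226
→ shifted right by 3 → 00011100 = 28

28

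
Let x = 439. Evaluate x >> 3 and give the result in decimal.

439 = 110110111
shift right by 3 → 000110110 = 54
(equivalently, floor(439 / 8))

54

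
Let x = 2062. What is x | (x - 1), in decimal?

x = 100000001110 = 2062
x - 1 = 100000001101
OR    = 100000001111 = 2063
(x | (x - 1) sets all bits below the lowest set bit.)

2063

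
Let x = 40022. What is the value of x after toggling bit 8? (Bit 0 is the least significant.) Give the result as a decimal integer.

40278

x = 1001110001010110
bit 8 is currently 0; toggle it via x ^ (1 << 8) = x ^ 256
→ 1001110101010110 = 40278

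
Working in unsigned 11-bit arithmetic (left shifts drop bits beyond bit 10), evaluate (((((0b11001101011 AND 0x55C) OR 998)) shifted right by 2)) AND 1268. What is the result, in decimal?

240

0b11001101011 = 11001101011
0x55C = 10101011100
→ AND → 10001001000 = 1096
998 = 01111100110
→ OR → 11111101110 = 2030
→ shifted right by 2 → 00111111011 = 507
1268 = 10011110100
→ AND → 00011110000 = 240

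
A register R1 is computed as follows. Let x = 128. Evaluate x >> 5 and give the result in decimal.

128 = 10000000
shift right by 5 → 00000100 = 4
(equivalently, floor(128 / 32))

4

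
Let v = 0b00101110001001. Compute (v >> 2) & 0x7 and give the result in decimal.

v = 00101110001001
Shift right by 2: 001011100010
Mask low 3 bits: 010 = 2

2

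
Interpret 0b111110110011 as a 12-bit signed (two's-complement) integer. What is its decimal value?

pattern = 111110110011 (MSB is 1 ⇒ negative)
Invert: 000001001100, add 1 → 000001001101 = 77, so the value is -77.
(Equivalently: 4019 - 2^12 = 4019 - 4096 = -77.)

-77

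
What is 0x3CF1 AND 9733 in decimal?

9217

0x3CF1 = 11110011110001
9733 = 10011000000101
AND → 10010000000001 = 9217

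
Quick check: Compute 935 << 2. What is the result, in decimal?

3740

935 = 001110100111
shift left by 2 → 111010011100 = 3740
(equivalently, 935 × 2^2 = 935 × 4)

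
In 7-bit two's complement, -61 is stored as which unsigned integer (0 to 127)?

61 in 7 bits: 0111101
Invert: 1000010
Add 1:  1000011 = 67
(Check: 2^7 - 61 = 128 - 61 = 67.)

67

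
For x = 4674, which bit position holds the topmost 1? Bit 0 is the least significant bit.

4674 = 1001001000010
The topmost 1 is at position 12 (since 2^12 = 4096 ≤ 4674 < 8192).

12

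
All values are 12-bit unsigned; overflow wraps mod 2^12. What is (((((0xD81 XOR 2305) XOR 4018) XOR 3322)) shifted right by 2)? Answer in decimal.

498

0xD81 = 110110000001
2305 = 100100000001
→ XOR → 010010000000 = 1152
4018 = 111110110010
→ XOR → 101100110010 = 2866
3322 = 110011111010
→ XOR → 011111001000 = 1992
→ shifted right by 2 → 000111110010 = 498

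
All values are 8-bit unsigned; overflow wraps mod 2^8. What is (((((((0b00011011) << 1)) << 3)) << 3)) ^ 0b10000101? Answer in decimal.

5

0b00011011 = 00011011
→ << 1 (mod 2^8) → 00110110 = 54
→ << 3 (mod 2^8) → 10110000 = 176
→ << 3 (mod 2^8) → 10000000 = 128
0b10000101 = 10000101
→ ^ → 00000101 = 5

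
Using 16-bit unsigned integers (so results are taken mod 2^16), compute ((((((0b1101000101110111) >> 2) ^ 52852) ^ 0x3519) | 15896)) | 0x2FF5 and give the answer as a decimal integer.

65533

0b1101000101110111 = 1101000101110111
→ >> 2 → 0011010001011101 = 13405
52852 = 1100111001110100
→ ^ → 1111101000101001 = 64041
0x3519 = 0011010100011001
→ ^ → 1100111100110000 = 53040
15896 = 0011111000011000
→ | → 1111111100111000 = 65336
0x2FF5 = 0010111111110101
→ | → 1111111111111101 = 65533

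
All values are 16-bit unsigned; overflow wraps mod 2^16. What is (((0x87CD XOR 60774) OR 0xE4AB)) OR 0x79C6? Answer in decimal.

65519

0x87CD = 1000011111001101
60774 = 1110110101100110
→ XOR → 0110101010101011 = 27307
0xE4AB = 1110010010101011
→ OR → 1110111010101011 = 61099
0x79C6 = 0111100111000110
→ OR → 1111111111101111 = 65519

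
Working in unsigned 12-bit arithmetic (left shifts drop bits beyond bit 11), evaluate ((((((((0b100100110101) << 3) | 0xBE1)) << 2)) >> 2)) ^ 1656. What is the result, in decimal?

1425

0b100100110101 = 100100110101
→ << 3 (mod 2^12) → 100110101000 = 2472
0xBE1 = 101111100001
→ | → 101111101001 = 3049
→ << 2 (mod 2^12) → 111110100100 = 4004
→ >> 2 → 001111101001 = 1001
1656 = 011001111000
→ ^ → 010110010001 = 1425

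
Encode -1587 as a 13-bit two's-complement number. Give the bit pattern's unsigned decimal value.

6605

1587 in 13 bits: 0011000110011
Invert: 1100111001100
Add 1:  1100111001101 = 6605
(Check: 2^13 - 1587 = 8192 - 1587 = 6605.)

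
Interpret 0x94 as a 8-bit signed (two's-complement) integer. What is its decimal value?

-108

pattern = 10010100 (MSB is 1 ⇒ negative)
Invert: 01101011, add 1 → 01101100 = 108, so the value is -108.
(Equivalently: 148 - 2^8 = 148 - 256 = -108.)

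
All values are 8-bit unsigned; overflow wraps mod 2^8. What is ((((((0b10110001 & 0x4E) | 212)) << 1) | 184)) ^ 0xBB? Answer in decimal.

3

0b10110001 = 10110001
0x4E = 01001110
→ & → 00000000 = 0
212 = 11010100
→ | → 11010100 = 212
→ << 1 (mod 2^8) → 10101000 = 168
184 = 10111000
→ | → 10111000 = 184
0xBB = 10111011
→ ^ → 00000011 = 3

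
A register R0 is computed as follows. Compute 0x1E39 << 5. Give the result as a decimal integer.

0x1E39 = 000001111000111001
shift left by 5 → 111100011100100000 = 247584
(equivalently, 7737 × 2^5 = 7737 × 32)

247584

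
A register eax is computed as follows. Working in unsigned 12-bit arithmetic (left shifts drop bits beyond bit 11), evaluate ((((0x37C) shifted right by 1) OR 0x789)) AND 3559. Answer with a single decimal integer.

0x37C = 001101111100
→ shifted right by 1 → 000110111110 = 446
0x789 = 011110001001
→ OR → 011110111111 = 1983
3559 = 110111100111
→ AND → 010110100111 = 1447

1447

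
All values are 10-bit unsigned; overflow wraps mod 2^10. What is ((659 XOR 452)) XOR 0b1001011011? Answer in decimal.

268

659 = 1010010011
452 = 0111000100
→ XOR → 1101010111 = 855
0b1001011011 = 1001011011
→ XOR → 0100001100 = 268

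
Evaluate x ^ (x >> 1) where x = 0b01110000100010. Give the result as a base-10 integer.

x = 1110000100010 = 7202
x>>1 = 0111000010001
XOR  = 1001000110011 = 4659
(x ^ (x >> 1) gives the standard binary-reflected Gray code of x.)

4659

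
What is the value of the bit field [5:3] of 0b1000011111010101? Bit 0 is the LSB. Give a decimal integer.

v = 1000011111010101
Shift right by 3: 1000011111010
Mask low 3 bits: 010 = 2

2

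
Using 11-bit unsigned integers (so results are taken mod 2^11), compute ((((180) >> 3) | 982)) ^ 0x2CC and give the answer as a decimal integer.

282

180 = 00010110100
→ >> 3 → 00000010110 = 22
982 = 01111010110
→ | → 01111010110 = 982
0x2CC = 01011001100
→ ^ → 00100011010 = 282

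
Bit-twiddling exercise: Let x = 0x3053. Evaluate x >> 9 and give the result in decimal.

24

0x3053 = 11000001010011
shift right by 9 → 00000000011000 = 24
(equivalently, floor(12371 / 512))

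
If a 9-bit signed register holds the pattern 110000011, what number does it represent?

-125

pattern = 110000011 (MSB is 1 ⇒ negative)
Invert: 001111100, add 1 → 001111101 = 125, so the value is -125.
(Equivalently: 387 - 2^9 = 387 - 512 = -125.)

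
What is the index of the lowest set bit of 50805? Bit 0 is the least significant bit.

50805 = 1100011001110101
Trailing zeros: 0, so the lowest set bit is bit 0 (value 1).

0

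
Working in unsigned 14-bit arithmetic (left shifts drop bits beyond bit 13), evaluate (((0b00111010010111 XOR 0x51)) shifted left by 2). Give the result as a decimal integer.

15128

0b00111010010111 = 00111010010111
0x51 = 00000001010001
→ XOR → 00111011000110 = 3782
→ shifted left by 2 (mod 2^14) → 11101100011000 = 15128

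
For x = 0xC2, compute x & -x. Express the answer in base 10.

2

x = 11000010 = 194
-x (two's complement) = …00111110
AND   = 00000010 = 2
(x & -x isolates the lowest set bit of x.)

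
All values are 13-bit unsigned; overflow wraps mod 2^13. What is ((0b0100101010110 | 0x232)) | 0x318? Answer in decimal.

0b0100101010110 = 0100101010110
0x232 = 0001000110010
→ | → 0101101110110 = 2934
0x318 = 0001100011000
→ | → 0101101111110 = 2942

2942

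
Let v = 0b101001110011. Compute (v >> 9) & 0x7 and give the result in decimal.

5

v = 101001110011
Shift right by 9: 101
Mask low 3 bits: 101 = 5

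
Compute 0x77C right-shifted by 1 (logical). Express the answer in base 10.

958

0x77C = 11101111100
shift right by 1 → 01110111110 = 958
(equivalently, floor(1916 / 2))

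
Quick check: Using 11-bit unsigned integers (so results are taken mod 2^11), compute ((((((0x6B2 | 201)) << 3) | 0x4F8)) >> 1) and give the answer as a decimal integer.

0x6B2 = 11010110010
201 = 00011001001
→ | → 11011111011 = 1787
→ << 3 (mod 2^11) → 11111011000 = 2008
0x4F8 = 10011111000
→ | → 11111111000 = 2040
→ >> 1 → 01111111100 = 1020

1020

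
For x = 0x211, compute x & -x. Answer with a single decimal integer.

1

x = 1000010001 = 529
-x (two's complement) = …0111101111
AND   = 0000000001 = 1
(x & -x isolates the lowest set bit of x.)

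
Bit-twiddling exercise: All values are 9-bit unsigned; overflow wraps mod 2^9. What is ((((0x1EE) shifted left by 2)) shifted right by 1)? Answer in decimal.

220

0x1EE = 111101110
→ shifted left by 2 (mod 2^9) → 110111000 = 440
→ shifted right by 1 → 011011100 = 220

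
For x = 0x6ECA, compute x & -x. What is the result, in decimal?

x = 110111011001010 = 28362
-x (two's complement) = …001000100110110
AND   = 000000000000010 = 2
(x & -x isolates the lowest set bit of x.)

2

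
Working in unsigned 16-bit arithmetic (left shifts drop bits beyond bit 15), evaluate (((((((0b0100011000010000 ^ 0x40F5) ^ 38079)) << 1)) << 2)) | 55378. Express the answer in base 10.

0b0100011000010000 = 0100011000010000
0x40F5 = 0100000011110101
→ ^ → 0000011011100101 = 1765
38079 = 1001010010111111
→ ^ → 1001001001011010 = 37466
→ << 1 (mod 2^16) → 0010010010110100 = 9396
→ << 2 (mod 2^16) → 1001001011010000 = 37584
55378 = 1101100001010010
→ | → 1101101011010010 = 56018

56018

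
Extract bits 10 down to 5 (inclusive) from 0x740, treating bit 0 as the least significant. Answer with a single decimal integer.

58

v = 11101000000
Shift right by 5: 111010
Mask low 6 bits: 111010 = 58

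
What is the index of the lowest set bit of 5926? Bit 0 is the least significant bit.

5926 = 1011100100110
Trailing zeros: 1, so the lowest set bit is bit 1 (value 2).

1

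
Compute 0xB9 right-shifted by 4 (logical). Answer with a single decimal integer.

11

0xB9 = 10111001
shift right by 4 → 00001011 = 11
(equivalently, floor(185 / 16))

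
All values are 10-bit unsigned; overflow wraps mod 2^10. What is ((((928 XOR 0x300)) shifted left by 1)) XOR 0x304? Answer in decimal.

580

928 = 1110100000
0x300 = 1100000000
→ XOR → 0010100000 = 160
→ shifted left by 1 (mod 2^10) → 0101000000 = 320
0x304 = 1100000100
→ XOR → 1001000100 = 580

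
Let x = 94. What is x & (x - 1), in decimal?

92

x = 1011110 = 94
x - 1 = 1011101
AND   = 1011100 = 92
(x & (x - 1) clears the lowest set bit of x.)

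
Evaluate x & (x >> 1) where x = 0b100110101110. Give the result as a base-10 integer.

x = 100110101110 = 2478
x>>1 = 010011010111
AND  = 000010000110 = 134
(x & (x >> 1) has a 1 wherever x has two consecutive 1 bits.)

134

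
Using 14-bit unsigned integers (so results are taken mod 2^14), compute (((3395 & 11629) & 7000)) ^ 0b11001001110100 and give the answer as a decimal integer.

3395 = 00110101000011
11629 = 10110101101101
→ & → 00110101000001 = 3393
7000 = 01101101011000
→ & → 00100101000000 = 2368
0b11001001110100 = 11001001110100
→ ^ → 11101100110100 = 15156

15156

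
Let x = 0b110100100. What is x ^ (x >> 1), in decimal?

x = 110100100 = 420
x>>1 = 011010010
XOR  = 101110110 = 374
(x ^ (x >> 1) gives the standard binary-reflected Gray code of x.)

374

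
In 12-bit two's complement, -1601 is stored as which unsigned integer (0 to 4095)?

2495

1601 in 12 bits: 011001000001
Invert: 100110111110
Add 1:  100110111111 = 2495
(Check: 2^12 - 1601 = 4096 - 1601 = 2495.)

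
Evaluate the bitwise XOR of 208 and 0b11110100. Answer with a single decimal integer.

36

208 = 11010000
b = 11110100
XOR → 00100100 = 36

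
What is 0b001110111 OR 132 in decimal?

247

a = 01110111
132 = 10000100
 OR → 11110111 = 247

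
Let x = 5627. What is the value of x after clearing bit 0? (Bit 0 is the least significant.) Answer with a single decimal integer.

5626

x = 1010111111011
bit 0 is currently 1; clear it via x & ~(1 << 0) = x & ~1
→ 1010111111010 = 5626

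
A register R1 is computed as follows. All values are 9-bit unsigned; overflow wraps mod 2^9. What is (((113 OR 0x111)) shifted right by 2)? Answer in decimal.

113 = 001110001
0x111 = 100010001
→ OR → 101110001 = 369
→ shifted right by 2 → 001011100 = 92

92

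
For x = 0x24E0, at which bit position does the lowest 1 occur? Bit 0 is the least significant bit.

0x24E0 = 10010011100000
Trailing zeros: 5, so the lowest set bit is bit 5 (value 32).

5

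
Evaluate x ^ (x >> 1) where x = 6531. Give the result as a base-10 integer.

5442

x = 1100110000011 = 6531
x>>1 = 0110011000001
XOR  = 1010101000010 = 5442
(x ^ (x >> 1) gives the standard binary-reflected Gray code of x.)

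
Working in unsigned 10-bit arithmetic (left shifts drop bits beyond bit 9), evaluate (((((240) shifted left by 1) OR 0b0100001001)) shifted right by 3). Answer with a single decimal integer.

61

240 = 0011110000
→ shifted left by 1 (mod 2^10) → 0111100000 = 480
0b0100001001 = 0100001001
→ OR → 0111101001 = 489
→ shifted right by 3 → 0000111101 = 61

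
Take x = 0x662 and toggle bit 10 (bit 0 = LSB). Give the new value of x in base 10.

610

x = 011001100010
bit 10 is currently 1; toggle it via x ^ (1 << 10) = x ^ 1024
→ 001001100010 = 610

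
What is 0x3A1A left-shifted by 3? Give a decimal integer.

118992

0x3A1A = 00011101000011010
shift left by 3 → 11101000011010000 = 118992
(equivalently, 14874 × 2^3 = 14874 × 8)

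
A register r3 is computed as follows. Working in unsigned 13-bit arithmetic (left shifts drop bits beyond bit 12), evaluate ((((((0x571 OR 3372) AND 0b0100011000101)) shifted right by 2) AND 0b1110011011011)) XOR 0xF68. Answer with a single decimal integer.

0x571 = 0010101110001
3372 = 0110100101100
→ OR → 0110101111101 = 3453
0b0100011000101 = 0100011000101
→ AND → 0100001000101 = 2117
→ shifted right by 2 → 0001000010001 = 529
0b1110011011011 = 1110011011011
→ AND → 0000000010001 = 17
0xF68 = 0111101101000
→ XOR → 0111101111001 = 3961

3961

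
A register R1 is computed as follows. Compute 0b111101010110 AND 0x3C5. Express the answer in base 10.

a = 111101010110
0x3C5 = 001111000101
AND → 001101000100 = 836

836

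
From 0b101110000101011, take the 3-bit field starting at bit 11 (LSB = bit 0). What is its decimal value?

v = 101110000101011
Shift right by 11: 1011
Mask low 3 bits: 011 = 3

3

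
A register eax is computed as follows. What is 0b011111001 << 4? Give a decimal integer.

x = 000011111001
shift left by 4 → 111110010000 = 3984
(equivalently, 249 × 2^4 = 249 × 16)

3984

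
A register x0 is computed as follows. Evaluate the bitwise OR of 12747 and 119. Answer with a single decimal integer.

12747 = 11000111001011
119 = 00000001110111
 OR → 11000111111111 = 12799

12799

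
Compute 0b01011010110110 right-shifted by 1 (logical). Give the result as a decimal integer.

x = 1011010110110
shift right by 1 → 0101101011011 = 2907
(equivalently, floor(5814 / 2))

2907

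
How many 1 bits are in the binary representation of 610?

610 = 1001100010
Count the 1s: 1 + 1 + 1 + 1 = 4

4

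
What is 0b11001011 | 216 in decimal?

219

a = 11001011
216 = 11011000
 OR → 11011011 = 219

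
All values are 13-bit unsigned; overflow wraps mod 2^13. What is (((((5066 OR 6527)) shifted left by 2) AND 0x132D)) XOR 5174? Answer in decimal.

5066 = 1001111001010
6527 = 1100101111111
→ OR → 1101111111111 = 7167
→ shifted left by 2 (mod 2^13) → 0111111111100 = 4092
0x132D = 1001100101101
→ AND → 0001100101100 = 812
5174 = 1010000110110
→ XOR → 1011100011010 = 5914

5914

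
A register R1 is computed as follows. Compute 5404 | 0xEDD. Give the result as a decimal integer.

5404 = 1010100011100
0xEDD = 0111011011101
 OR → 1111111011101 = 8157

8157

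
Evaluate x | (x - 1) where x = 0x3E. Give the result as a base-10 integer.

63

x = 111110 = 62
x - 1 = 111101
OR    = 111111 = 63
(x | (x - 1) sets all bits below the lowest set bit.)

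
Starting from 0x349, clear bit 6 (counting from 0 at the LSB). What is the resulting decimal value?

777

x = 1101001001
bit 6 is currently 1; clear it via x & ~(1 << 6) = x & ~64
→ 1100001001 = 777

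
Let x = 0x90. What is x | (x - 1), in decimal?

x = 10010000 = 144
x - 1 = 10001111
OR    = 10011111 = 159
(x | (x - 1) sets all bits below the lowest set bit.)

159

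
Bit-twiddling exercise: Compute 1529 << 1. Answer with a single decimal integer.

1529 = 010111111001
shift left by 1 → 101111110010 = 3058
(equivalently, 1529 × 2^1 = 1529 × 2)

3058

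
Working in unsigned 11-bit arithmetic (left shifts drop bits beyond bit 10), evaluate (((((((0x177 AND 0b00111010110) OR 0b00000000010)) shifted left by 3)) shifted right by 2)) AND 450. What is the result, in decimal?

128

0x177 = 00101110111
0b00111010110 = 00111010110
→ AND → 00101010110 = 342
0b00000000010 = 00000000010
→ OR → 00101010110 = 342
→ shifted left by 3 (mod 2^11) → 01010110000 = 688
→ shifted right by 2 → 00010101100 = 172
450 = 00111000010
→ AND → 00010000000 = 128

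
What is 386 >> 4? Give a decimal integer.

386 = 110000010
shift right by 4 → 000011000 = 24
(equivalently, floor(386 / 16))

24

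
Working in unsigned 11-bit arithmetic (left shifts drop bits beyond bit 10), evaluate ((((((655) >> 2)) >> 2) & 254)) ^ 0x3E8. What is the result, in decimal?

655 = 01010001111
→ >> 2 → 00010100011 = 163
→ >> 2 → 00000101000 = 40
254 = 00011111110
→ & → 00000101000 = 40
0x3E8 = 01111101000
→ ^ → 01111000000 = 960

960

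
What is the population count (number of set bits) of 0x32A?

5

0x32A = 1100101010
Count the 1s: 1 + 1 + 1 + 1 + 1 = 5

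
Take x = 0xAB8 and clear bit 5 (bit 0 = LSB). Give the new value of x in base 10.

x = 0101010111000
bit 5 is currently 1; clear it via x & ~(1 << 5) = x & ~32
→ 0101010011000 = 2712

2712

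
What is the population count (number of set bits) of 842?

842 = 1101001010
Count the 1s: 1 + 1 + 1 + 1 + 1 = 5

5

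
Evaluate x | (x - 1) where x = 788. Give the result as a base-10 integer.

791

x = 1100010100 = 788
x - 1 = 1100010011
OR    = 1100010111 = 791
(x | (x - 1) sets all bits below the lowest set bit.)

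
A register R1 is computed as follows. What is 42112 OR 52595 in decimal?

60915

42112 = 1010010010000000
52595 = 1100110101110011
 OR → 1110110111110011 = 60915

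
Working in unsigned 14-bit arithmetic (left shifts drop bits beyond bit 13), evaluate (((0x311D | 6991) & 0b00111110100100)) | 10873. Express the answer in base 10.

11133

0x311D = 11000100011101
6991 = 01101101001111
→ | → 11101101011111 = 15199
0b00111110100100 = 00111110100100
→ & → 00101100000100 = 2820
10873 = 10101001111001
→ | → 10101101111101 = 11133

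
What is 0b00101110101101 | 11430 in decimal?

12207

a = 00101110101101
11430 = 10110010100110
 OR → 10111110101111 = 12207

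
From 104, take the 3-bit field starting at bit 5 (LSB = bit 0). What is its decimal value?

v = 01101000
Shift right by 5: 011
Mask low 3 bits: 011 = 3

3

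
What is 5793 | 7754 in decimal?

5793 = 1011010100001
7754 = 1111001001010
 OR → 1111011101011 = 7915

7915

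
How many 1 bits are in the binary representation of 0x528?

4

0x528 = 10100101000
Count the 1s: 1 + 1 + 1 + 1 = 4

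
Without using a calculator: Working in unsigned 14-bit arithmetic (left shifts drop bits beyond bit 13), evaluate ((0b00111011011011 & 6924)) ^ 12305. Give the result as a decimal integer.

14873

0b00111011011011 = 00111011011011
6924 = 01101100001100
→ & → 00101000001000 = 2568
12305 = 11000000010001
→ ^ → 11101000011001 = 14873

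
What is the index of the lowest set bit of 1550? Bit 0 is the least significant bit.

1

1550 = 11000001110
Trailing zeros: 1, so the lowest set bit is bit 1 (value 2).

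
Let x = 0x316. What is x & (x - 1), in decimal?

x = 1100010110 = 790
x - 1 = 1100010101
AND   = 1100010100 = 788
(x & (x - 1) clears the lowest set bit of x.)

788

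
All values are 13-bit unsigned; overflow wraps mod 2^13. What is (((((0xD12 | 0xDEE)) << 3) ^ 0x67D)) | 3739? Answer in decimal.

3999

0xD12 = 0110100010010
0xDEE = 0110111101110
→ | → 0110111111110 = 3582
→ << 3 (mod 2^13) → 0111111110000 = 4080
0x67D = 0011001111101
→ ^ → 0100110001101 = 2445
3739 = 0111010011011
→ | → 0111110011111 = 3999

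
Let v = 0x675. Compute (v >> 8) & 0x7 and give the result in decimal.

6

v = 11001110101
Shift right by 8: 110
Mask low 3 bits: 110 = 6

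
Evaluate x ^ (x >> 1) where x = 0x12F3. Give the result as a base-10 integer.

x = 1001011110011 = 4851
x>>1 = 0100101111001
XOR  = 1101110001010 = 7050
(x ^ (x >> 1) gives the standard binary-reflected Gray code of x.)

7050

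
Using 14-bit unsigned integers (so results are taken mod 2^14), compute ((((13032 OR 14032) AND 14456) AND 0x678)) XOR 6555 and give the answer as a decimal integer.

13032 = 11001011101000
14032 = 11011011010000
→ OR → 11011011111000 = 14072
14456 = 11100001111000
→ AND → 11000001111000 = 12408
0x678 = 00011001111000
→ AND → 00000001111000 = 120
6555 = 01100110011011
→ XOR → 01100111100011 = 6627

6627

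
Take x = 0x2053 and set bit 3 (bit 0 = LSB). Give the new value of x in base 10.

8283

x = 0010000001010011
bit 3 is currently 0; set it via x | (1 << 3) = x | 8
→ 0010000001011011 = 8283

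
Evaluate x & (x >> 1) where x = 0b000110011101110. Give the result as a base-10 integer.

x = 110011101110 = 3310
x>>1 = 011001110111
AND  = 010001100110 = 1126
(x & (x >> 1) has a 1 wherever x has two consecutive 1 bits.)

1126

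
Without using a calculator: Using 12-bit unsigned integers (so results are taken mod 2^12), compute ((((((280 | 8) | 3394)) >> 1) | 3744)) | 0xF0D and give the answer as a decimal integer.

4013

280 = 000100011000
8 = 000000001000
→ | → 000100011000 = 280
3394 = 110101000010
→ | → 110101011010 = 3418
→ >> 1 → 011010101101 = 1709
3744 = 111010100000
→ | → 111010101101 = 3757
0xF0D = 111100001101
→ | → 111110101101 = 4013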